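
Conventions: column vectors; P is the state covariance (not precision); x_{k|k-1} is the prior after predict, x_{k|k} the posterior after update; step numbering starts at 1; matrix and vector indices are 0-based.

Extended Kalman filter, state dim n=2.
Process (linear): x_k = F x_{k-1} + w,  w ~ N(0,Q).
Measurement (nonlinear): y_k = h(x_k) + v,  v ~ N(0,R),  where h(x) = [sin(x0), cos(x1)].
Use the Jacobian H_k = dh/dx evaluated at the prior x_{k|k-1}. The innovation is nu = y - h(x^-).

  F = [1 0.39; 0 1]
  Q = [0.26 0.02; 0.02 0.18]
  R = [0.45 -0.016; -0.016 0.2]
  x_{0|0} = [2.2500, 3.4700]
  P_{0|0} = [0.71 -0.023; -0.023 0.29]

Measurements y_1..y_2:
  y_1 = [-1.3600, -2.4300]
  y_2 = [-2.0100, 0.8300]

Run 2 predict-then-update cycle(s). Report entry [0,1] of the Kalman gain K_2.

step 1: x^-=[3.6033, 3.4700]  P^-=[0.9962 0.1101; 0.1101 0.4700]  H_jac=[-0.8953 0.0000; 0.0000 0.3225]  S=[1.2485 -0.0478; -0.0478 0.2489]  K=[-0.7141 0.0055; -0.0561 0.5983]  nu=[-0.9145, -1.4834]  x^+=[4.2482, 2.6337]  P^+=[0.3591 0.0389; 0.0389 0.3738]
step 2: x^-=[5.2753, 2.6337]  P^-=[0.7062 0.2046; 0.2046 0.5538]  H_jac=[0.5337 0.0000; 0.0000 -0.4863]  S=[0.6511 -0.0691; -0.0691 0.3310]  K=[0.5593 -0.1839; 0.0832 -0.7963]  nu=[-1.1643, 1.7038]  x^+=[4.3108, 1.1801]  P^+=[0.4771 0.0940; 0.0940 0.3302]

K[0,1] = -0.1839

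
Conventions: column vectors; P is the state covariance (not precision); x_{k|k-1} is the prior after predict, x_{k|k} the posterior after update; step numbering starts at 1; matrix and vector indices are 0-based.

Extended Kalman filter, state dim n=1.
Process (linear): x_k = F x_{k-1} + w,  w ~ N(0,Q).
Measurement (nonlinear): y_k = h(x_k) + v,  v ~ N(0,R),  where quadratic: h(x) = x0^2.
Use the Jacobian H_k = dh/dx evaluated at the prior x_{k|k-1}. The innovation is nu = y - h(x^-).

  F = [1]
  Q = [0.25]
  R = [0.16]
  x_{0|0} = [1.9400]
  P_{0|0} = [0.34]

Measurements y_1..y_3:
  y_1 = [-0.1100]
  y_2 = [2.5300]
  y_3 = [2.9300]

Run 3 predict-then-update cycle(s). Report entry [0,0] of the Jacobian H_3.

H_jac[0,0] = 3.3566

step 1: x^-=[1.9400]  P^-=[0.5900]  H_jac=[3.8800]  S=[9.0421]  K=[0.2532]  nu=[-3.8736]  x^+=[0.9593]  P^+=[0.0104]
step 2: x^-=[0.9593]  P^-=[0.2604]  H_jac=[1.9186]  S=[1.1187]  K=[0.4467]  nu=[1.6097]  x^+=[1.6783]  P^+=[0.0372]
step 3: x^-=[1.6783]  P^-=[0.2872]  H_jac=[3.3566]  S=[3.3964]  K=[0.2839]  nu=[0.1133]  x^+=[1.7105]  P^+=[0.0135]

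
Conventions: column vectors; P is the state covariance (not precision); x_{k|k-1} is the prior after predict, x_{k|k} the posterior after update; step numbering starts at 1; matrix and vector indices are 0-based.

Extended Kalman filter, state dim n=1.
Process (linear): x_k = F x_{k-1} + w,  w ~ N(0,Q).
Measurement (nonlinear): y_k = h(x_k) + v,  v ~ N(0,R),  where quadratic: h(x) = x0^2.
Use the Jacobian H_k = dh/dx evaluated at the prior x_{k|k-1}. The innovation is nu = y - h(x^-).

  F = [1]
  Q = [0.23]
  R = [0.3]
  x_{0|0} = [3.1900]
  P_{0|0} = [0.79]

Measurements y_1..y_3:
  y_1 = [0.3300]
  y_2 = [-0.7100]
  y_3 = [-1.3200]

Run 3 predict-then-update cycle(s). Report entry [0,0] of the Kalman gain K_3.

step 1: x^-=[3.1900]  P^-=[1.0200]  H_jac=[6.3800]  S=[41.8185]  K=[0.1556]  nu=[-9.8461]  x^+=[1.6578]  P^+=[0.0073]
step 2: x^-=[1.6578]  P^-=[0.2373]  H_jac=[3.3156]  S=[2.9089]  K=[0.2705]  nu=[-3.4583]  x^+=[0.7223]  P^+=[0.0245]
step 3: x^-=[0.7223]  P^-=[0.2545]  H_jac=[1.4447]  S=[0.8311]  K=[0.4423]  nu=[-1.8418]  x^+=[-0.0924]  P^+=[0.0919]

K[0,0] = 0.4423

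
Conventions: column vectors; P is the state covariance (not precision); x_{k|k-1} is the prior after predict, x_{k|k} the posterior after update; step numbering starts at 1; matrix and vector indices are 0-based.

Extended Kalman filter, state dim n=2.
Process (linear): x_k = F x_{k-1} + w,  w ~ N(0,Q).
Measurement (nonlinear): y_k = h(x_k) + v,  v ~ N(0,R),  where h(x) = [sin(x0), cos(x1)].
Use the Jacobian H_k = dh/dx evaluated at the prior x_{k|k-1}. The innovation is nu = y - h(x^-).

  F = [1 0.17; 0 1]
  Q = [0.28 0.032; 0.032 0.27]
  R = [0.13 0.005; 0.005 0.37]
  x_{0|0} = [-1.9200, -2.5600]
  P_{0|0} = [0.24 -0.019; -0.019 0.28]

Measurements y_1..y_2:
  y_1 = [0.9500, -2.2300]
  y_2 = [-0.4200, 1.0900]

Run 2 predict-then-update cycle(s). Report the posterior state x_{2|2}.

step 1: x^-=[-2.3552, -2.5600]  P^-=[0.5216 0.0606; 0.0606 0.5500]  H_jac=[-0.7064 0.0000; 0.0000 0.5494]  S=[0.3903 -0.0185; -0.0185 0.5360]  K=[-0.9427 0.0295; -0.0831 0.5608]  nu=[1.6578, -1.3944]  x^+=[-3.9592, -3.4798]  P^+=[0.1733 0.0113; 0.0113 0.3770]
step 2: x^-=[-4.5508, -3.4798]  P^-=[0.4680 0.1074; 0.1074 0.6470]  H_jac=[-0.1609 0.0000; 0.0000 -0.3318]  S=[0.1421 0.0107; 0.0107 0.4412]  K=[-0.5247 -0.0680; -0.0850 -0.4844]  nu=[-1.4070, 2.0334]  x^+=[-3.9507, -4.3452]  P^+=[0.4261 0.0837; 0.0837 0.5415]

x_post = [-3.9507, -4.3452]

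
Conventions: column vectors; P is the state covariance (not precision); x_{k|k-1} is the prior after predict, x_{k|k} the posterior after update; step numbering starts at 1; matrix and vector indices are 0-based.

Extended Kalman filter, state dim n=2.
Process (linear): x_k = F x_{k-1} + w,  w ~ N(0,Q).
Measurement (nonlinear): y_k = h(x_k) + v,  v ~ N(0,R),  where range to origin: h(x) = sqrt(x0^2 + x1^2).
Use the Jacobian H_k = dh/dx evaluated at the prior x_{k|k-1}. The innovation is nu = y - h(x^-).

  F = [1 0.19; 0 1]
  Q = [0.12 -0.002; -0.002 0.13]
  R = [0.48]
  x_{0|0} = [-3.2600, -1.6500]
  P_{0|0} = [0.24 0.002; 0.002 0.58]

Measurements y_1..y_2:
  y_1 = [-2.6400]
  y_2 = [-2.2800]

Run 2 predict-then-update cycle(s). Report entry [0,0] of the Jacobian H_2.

H_jac[0,0] = -0.6497

step 1: x^-=[-3.5735, -1.6500]  P^-=[0.3817 0.1102; 0.1102 0.7100]  H_jac=[-0.9079 -0.4192]  S=[1.0033]  K=[-0.3915; -0.3964]  nu=[-6.5760]  x^+=[-0.9993, 0.9567]  P^+=[0.2280 -0.0455; -0.0455 0.5524]
step 2: x^-=[-0.8175, 0.9567]  P^-=[0.3506 0.0575; 0.0575 0.6824]  H_jac=[-0.6497 0.7602]  S=[0.9656]  K=[-0.1907; 0.4986]  nu=[-3.5384]  x^+=[-0.1429, -0.8075]  P^+=[0.3155 0.1493; 0.1493 0.4423]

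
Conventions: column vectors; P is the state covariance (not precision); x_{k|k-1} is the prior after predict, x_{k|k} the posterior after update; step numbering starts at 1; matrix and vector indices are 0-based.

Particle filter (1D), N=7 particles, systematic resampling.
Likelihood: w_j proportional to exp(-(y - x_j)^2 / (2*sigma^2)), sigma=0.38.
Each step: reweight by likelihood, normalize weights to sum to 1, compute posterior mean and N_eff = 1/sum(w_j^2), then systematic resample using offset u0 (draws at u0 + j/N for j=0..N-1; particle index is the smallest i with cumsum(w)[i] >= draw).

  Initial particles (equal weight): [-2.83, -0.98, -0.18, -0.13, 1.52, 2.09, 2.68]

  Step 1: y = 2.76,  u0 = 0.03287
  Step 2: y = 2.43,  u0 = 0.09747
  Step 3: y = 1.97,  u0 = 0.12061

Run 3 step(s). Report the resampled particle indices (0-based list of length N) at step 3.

step 1: w=[0.0000, 0.0000, 0.0000, 0.0000, 0.0041, 0.1769, 0.8190]  mean=2.5709  Neff=1.4244  idx=[5, 5, 6, 6, 6, 6, 6]
step 2: w=[0.1249, 0.1249, 0.1501, 0.1501, 0.1501, 0.1501, 0.1501]  mean=2.5327  Neff=6.9558  idx=[0, 1, 2, 3, 4, 5, 6]
step 3: w=[0.3428, 0.3428, 0.0629, 0.0629, 0.0629, 0.0629, 0.0629]  mean=2.2755  Neff=3.9253  idx=[0, 0, 1, 1, 2, 4, 6]

resampled_idx = [0, 0, 1, 1, 2, 4, 6]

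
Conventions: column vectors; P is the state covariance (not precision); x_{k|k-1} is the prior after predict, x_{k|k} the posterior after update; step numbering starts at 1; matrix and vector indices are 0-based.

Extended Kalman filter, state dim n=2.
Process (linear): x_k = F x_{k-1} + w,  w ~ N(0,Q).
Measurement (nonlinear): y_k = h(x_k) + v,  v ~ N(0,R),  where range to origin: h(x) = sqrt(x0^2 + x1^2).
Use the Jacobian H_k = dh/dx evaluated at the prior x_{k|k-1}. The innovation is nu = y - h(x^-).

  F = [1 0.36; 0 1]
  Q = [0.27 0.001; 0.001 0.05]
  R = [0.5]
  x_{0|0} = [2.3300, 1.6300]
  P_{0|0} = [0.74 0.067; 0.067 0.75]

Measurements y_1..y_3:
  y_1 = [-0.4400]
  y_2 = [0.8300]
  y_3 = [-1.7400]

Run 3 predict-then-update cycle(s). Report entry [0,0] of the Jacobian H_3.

step 1: x^-=[2.9168, 1.6300]  P^-=[1.1554 0.3380; 0.3380 0.8000]  H_jac=[0.8729 0.4878]  S=[1.8587]  K=[0.6314; 0.3687]  nu=[-3.7814]  x^+=[0.5294, 0.2358]  P^+=[0.4145 -0.0947; -0.0947 0.5473]
step 2: x^-=[0.6143, 0.2358]  P^-=[0.6873 0.1034; 0.1034 0.5973]  H_jac=[0.9336 0.3584]  S=[1.2449]  K=[0.5452; 0.2495]  nu=[0.1720]  x^+=[0.7081, 0.2787]  P^+=[0.3173 -0.0659; -0.0659 0.5199]
step 3: x^-=[0.8084, 0.2787]  P^-=[0.6072 0.1222; 0.1222 0.5699]  H_jac=[0.9454 0.3259]  S=[1.1785]  K=[0.5209; 0.2556]  nu=[-2.5951]  x^+=[-0.5433, -0.3847]  P^+=[0.2874 -0.0347; -0.0347 0.4928]

H_jac[0,0] = 0.9454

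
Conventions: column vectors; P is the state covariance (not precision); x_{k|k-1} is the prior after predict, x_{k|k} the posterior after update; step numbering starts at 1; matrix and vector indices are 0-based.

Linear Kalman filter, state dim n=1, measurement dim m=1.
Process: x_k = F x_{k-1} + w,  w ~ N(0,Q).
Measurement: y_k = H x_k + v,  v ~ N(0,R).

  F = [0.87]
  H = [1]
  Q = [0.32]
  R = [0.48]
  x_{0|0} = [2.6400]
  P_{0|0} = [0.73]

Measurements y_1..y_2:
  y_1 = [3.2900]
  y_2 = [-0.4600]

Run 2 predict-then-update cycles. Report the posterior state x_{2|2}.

x_post = [0.9394]

step 1: x^-=[2.2968]  P^-=[0.8725]  S=[1.3525]  K=[0.6451]  nu=[0.9932]  x^+=[2.9375]  P^+=[0.3097]
step 2: x^-=[2.5556]  P^-=[0.5544]  S=[1.0344]  K=[0.5360]  nu=[-3.0156]  x^+=[0.9394]  P^+=[0.2573]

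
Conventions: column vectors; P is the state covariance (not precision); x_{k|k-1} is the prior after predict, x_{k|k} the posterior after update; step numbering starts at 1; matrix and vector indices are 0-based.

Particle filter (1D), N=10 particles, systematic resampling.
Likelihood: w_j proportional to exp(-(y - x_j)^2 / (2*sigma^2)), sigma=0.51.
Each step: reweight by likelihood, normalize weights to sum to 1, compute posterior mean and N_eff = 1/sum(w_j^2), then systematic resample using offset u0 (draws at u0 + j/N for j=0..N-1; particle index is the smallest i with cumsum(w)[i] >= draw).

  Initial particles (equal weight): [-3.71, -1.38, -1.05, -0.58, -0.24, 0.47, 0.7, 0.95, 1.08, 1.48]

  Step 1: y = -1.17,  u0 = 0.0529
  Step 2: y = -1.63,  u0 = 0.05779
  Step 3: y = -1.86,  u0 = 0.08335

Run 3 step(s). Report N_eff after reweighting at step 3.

N_eff = 8.5462

step 1: w=[0.0000, 0.3533, 0.3741, 0.1970, 0.0729, 0.0022, 0.0005, 0.0001, 0.0000, 0.0000]  mean=-1.0106  Neff=3.2376  idx=[1, 1, 1, 1, 2, 2, 2, 3, 3, 4]
step 2: w=[0.1647, 0.1647, 0.1647, 0.1647, 0.0973, 0.0973, 0.0973, 0.0223, 0.0223, 0.0045]  mean=-1.2428  Neff=7.2479  idx=[0, 0, 1, 2, 2, 3, 3, 5, 6, 7]
step 3: w=[0.1258, 0.1258, 0.1258, 0.1258, 0.1258, 0.1258, 0.1258, 0.0555, 0.0555, 0.0084]  mean=-1.3367  Neff=8.5462  idx=[0, 1, 2, 3, 3, 4, 5, 6, 7, 8]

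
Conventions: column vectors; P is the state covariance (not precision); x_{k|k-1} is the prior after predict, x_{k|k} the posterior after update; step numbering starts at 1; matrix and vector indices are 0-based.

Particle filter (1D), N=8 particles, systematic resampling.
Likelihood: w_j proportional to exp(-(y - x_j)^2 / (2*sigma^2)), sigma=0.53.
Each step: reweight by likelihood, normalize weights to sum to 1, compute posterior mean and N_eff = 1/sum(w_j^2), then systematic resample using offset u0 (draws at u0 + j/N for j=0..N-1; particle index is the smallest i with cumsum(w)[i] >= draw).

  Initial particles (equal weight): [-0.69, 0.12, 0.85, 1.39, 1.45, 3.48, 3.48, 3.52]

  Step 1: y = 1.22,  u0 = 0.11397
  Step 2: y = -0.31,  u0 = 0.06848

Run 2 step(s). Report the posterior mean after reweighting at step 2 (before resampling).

step 1: w=[0.0005, 0.0420, 0.2838, 0.3440, 0.3296, 0.0000, 0.0000, 0.0000]  mean=1.2023  Neff=3.2339  idx=[2, 2, 3, 3, 3, 4, 4, 4]
step 2: w=[0.4302, 0.4302, 0.0275, 0.0275, 0.0275, 0.0190, 0.0190, 0.0190]  mean=0.9288  Neff=2.6777  idx=[0, 0, 0, 1, 1, 1, 1, 5]

post_mean = 0.9288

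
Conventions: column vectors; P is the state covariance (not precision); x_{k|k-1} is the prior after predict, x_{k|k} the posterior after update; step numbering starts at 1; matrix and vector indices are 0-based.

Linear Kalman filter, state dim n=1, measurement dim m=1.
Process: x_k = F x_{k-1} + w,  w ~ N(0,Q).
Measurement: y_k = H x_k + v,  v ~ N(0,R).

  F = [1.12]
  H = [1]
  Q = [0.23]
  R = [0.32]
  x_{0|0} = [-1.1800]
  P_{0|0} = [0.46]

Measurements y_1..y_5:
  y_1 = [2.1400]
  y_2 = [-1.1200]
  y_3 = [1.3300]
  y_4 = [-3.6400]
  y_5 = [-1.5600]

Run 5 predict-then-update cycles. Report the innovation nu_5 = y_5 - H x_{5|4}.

step 1: x^-=[-1.3216]  P^-=[0.8070]  S=[1.1270]  K=[0.7161]  nu=[3.4616]  x^+=[1.1571]  P^+=[0.2291]
step 2: x^-=[1.2960]  P^-=[0.5174]  S=[0.8374]  K=[0.6179]  nu=[-2.4160]  x^+=[-0.1968]  P^+=[0.1977]
step 3: x^-=[-0.2204]  P^-=[0.4780]  S=[0.7980]  K=[0.5990]  nu=[1.5504]  x^+=[0.7083]  P^+=[0.1917]
step 4: x^-=[0.7933]  P^-=[0.4704]  S=[0.7904]  K=[0.5952]  nu=[-4.4333]  x^+=[-1.8453]  P^+=[0.1905]
step 5: x^-=[-2.0667]  P^-=[0.4689]  S=[0.7889]  K=[0.5944]  nu=[0.5067]  x^+=[-1.7655]  P^+=[0.1902]

innov = [0.5067]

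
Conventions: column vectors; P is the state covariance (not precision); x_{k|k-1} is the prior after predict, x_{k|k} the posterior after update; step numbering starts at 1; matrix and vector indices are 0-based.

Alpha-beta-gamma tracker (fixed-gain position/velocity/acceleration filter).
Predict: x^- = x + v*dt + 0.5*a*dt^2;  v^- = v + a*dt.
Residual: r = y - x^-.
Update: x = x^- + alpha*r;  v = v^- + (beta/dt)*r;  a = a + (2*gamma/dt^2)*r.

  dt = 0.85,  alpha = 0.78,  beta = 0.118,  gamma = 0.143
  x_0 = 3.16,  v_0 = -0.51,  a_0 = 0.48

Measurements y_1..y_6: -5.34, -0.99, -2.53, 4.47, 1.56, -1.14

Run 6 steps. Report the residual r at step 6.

resid = -5.4115

step 1: x_pred=2.8999  r=-8.2399  x^+=-3.5272  v^+=-1.2459  a^+=-2.7817
step 2: x_pred=-5.5911  r=4.6011  x^+=-2.0022  v^+=-2.9716  a^+=-0.9604
step 3: x_pred=-4.8751  r=2.3451  x^+=-3.0459  v^+=-3.4624  a^+=-0.0321
step 4: x_pred=-6.0006  r=10.4706  x^+=2.1665  v^+=-2.0361  a^+=4.1126
step 5: x_pred=1.9214  r=-0.3614  x^+=1.6395  v^+=1.4094  a^+=3.9696
step 6: x_pred=4.2715  r=-5.4115  x^+=0.0505  v^+=4.0323  a^+=1.8274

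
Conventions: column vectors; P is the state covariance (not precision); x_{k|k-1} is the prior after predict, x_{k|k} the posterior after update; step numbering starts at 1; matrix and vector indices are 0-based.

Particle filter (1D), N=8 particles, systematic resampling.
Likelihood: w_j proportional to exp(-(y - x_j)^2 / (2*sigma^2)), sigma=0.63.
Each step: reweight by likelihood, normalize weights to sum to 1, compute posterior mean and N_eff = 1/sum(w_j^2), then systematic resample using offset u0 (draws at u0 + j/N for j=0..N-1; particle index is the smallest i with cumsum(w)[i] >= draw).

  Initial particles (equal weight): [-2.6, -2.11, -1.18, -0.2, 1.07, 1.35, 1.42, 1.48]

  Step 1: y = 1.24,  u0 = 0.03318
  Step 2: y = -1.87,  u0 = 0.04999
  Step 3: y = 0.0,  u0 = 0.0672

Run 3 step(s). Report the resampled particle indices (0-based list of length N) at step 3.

resampled_idx = [0, 1, 2, 3, 4, 5, 5, 6]

step 1: w=[0.0000, 0.0000, 0.0002, 0.0187, 0.2464, 0.2517, 0.2453, 0.2377]  mean=1.2996  Neff=4.1479  idx=[4, 4, 5, 5, 6, 6, 7, 7]
step 2: w=[0.4109, 0.4109, 0.0468, 0.0468, 0.0264, 0.0264, 0.0160, 0.0160]  mean=1.1277  Neff=2.9072  idx=[0, 0, 0, 1, 1, 1, 1, 4]
step 3: w=[0.1364, 0.1364, 0.1364, 0.1364, 0.1364, 0.1364, 0.1364, 0.0455]  mean=1.0859  Neff=7.5628  idx=[0, 1, 2, 3, 4, 5, 5, 6]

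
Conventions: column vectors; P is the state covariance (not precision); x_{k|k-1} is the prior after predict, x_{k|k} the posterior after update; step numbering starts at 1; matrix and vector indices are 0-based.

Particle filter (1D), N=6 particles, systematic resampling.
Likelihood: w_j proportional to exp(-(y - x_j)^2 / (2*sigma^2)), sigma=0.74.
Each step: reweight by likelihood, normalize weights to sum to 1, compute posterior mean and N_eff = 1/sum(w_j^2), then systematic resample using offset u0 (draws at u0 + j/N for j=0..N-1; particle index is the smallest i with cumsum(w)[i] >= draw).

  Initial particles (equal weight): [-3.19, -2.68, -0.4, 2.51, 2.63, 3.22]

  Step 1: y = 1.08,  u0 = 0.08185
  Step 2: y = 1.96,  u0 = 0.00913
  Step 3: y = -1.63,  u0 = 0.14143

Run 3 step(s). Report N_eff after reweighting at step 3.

N_eff = 5.3293

step 1: w=[0.0000, 0.0000, 0.3248, 0.3709, 0.2676, 0.0367]  mean=1.6230  Neff=3.1641  idx=[2, 2, 3, 3, 4, 4]
step 2: w=[0.0022, 0.0022, 0.2655, 0.2655, 0.2323, 0.2323]  mean=2.5532  Neff=4.0168  idx=[2, 2, 3, 3, 4, 5]
step 3: w=[0.2085, 0.2085, 0.2085, 0.2085, 0.0830, 0.0830]  mean=2.5299  Neff=5.3293  idx=[0, 1, 2, 3, 3, 5]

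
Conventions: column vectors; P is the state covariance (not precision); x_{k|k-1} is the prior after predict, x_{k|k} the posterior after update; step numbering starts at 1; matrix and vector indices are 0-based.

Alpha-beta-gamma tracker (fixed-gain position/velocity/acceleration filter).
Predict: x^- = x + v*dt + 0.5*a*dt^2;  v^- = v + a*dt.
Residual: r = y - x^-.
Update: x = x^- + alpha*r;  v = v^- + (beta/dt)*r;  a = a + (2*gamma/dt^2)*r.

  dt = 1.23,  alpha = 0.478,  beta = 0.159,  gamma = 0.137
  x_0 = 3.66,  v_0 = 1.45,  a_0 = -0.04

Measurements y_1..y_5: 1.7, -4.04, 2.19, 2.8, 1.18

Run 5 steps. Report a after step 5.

a_post = 1.3882

step 1: x_pred=5.4132  r=-3.7132  x^+=3.6383  v^+=0.9208  a^+=-0.7125
step 2: x_pred=4.2319  r=-8.2719  x^+=0.2779  v^+=-1.0249  a^+=-2.2106
step 3: x_pred=-2.6549  r=4.8449  x^+=-0.3390  v^+=-3.1177  a^+=-1.3332
step 4: x_pred=-5.1822  r=7.9822  x^+=-1.3667  v^+=-3.7256  a^+=0.1125
step 5: x_pred=-5.8641  r=7.0441  x^+=-2.4970  v^+=-2.6767  a^+=1.3882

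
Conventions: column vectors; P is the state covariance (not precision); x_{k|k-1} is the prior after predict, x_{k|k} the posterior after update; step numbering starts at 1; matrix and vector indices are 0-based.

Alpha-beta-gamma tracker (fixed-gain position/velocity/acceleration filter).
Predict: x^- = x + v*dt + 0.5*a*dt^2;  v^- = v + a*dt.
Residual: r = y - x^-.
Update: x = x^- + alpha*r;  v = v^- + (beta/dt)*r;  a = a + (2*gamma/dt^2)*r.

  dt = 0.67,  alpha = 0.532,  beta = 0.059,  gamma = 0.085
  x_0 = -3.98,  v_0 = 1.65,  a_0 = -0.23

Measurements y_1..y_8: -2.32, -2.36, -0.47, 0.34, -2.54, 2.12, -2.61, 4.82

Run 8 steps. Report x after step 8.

x_post = 1.8577

step 1: x_pred=-2.9261  r=0.6061  x^+=-2.6037  v^+=1.5493  a^+=-0.0005
step 2: x_pred=-1.5658  r=-0.7942  x^+=-1.9883  v^+=1.4790  a^+=-0.3012
step 3: x_pred=-1.0650  r=0.5950  x^+=-0.7484  v^+=1.3296  a^+=-0.0759
step 4: x_pred=0.1253  r=0.2147  x^+=0.2395  v^+=1.2976  a^+=0.0054
step 5: x_pred=1.1101  r=-3.6501  x^+=-0.8317  v^+=0.9798  a^+=-1.3770
step 6: x_pred=-0.4843  r=2.6043  x^+=0.9012  v^+=0.2866  a^+=-0.3907
step 7: x_pred=1.0055  r=-3.6155  x^+=-0.9180  v^+=-0.2936  a^+=-1.7599
step 8: x_pred=-1.5097  r=6.3297  x^+=1.8577  v^+=-0.9153  a^+=0.6372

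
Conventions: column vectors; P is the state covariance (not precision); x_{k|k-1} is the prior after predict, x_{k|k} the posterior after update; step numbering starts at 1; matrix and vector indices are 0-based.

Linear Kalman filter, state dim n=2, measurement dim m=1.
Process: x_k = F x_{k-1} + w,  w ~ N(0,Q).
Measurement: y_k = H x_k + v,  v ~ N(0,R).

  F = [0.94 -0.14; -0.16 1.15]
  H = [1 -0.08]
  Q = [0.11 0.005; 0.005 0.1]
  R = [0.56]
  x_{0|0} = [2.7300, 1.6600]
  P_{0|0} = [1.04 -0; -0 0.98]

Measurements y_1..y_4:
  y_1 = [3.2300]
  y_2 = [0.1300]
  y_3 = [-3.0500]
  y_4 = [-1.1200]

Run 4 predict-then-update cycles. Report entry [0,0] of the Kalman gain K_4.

step 1: x^-=[2.3338, 1.4722]  P^-=[1.0482 -0.3092; -0.3092 1.4227]  S=[1.6667]  K=[0.6437; -0.2538]  nu=[1.0140]  x^+=[2.9865, 1.2149]  P^+=[0.3575 -0.0369; -0.0369 1.3153]
step 2: x^-=[2.6372, 0.9192]  P^-=[0.4614 -0.3013; -0.3013 1.8622]  S=[1.0815]  K=[0.4489; -0.4163]  nu=[-2.4337]  x^+=[1.5447, 1.9324]  P^+=[0.2435 -0.0991; -0.0991 1.6748]
step 3: x^-=[1.1815, 1.9751]  P^-=[0.3840 -0.4107; -0.4107 2.3576]  S=[1.0248]  K=[0.4068; -0.5847]  nu=[-4.0735]  x^+=[-0.4755, 4.3570]  P^+=[0.2145 -0.1669; -0.1669 2.0072]
step 4: x^-=[-1.0570, 5.0867]  P^-=[0.3828 -0.5346; -0.5346 2.8215]  S=[1.0463]  K=[0.4067; -0.7266]  nu=[0.3439]  x^+=[-0.9171, 4.8368]  P^+=[0.2097 -0.2254; -0.2254 2.2691]

K[0,0] = 0.4067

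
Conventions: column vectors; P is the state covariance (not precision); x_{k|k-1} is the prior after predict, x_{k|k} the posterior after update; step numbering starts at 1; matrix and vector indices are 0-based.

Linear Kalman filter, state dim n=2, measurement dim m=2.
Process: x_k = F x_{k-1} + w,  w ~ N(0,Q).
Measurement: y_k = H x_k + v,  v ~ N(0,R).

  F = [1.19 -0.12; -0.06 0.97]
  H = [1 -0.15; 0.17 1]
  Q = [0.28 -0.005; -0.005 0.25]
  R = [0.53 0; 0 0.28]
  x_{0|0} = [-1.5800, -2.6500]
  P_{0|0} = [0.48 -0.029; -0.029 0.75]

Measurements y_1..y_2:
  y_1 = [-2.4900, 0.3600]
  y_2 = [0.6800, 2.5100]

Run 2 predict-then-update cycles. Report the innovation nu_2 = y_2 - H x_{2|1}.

innov = [3.2792, 2.7878]

step 1: x^-=[-1.5622, -2.4757]  P^-=[0.9788 -0.1603; -0.1603 0.9608]  S=[1.5785 -0.1339; -0.1339 1.2146]  K=[0.6417 0.0758; -0.1288 0.7544]  nu=[-1.2992, 3.1013]  x^+=[-2.1609, 0.0313]  P^+=[0.3348 -0.0357; -0.0357 0.2173]
step 2: x^-=[-2.5752, 0.1600]  P^-=[0.7674 -0.0956; -0.0956 0.4598]  S=[1.3364 -0.0317; -0.0317 0.7295]  K=[0.5867 0.0732; -0.1089 0.6033]  nu=[3.2792, 2.7878]  x^+=[-0.4472, 1.4850]  P^+=[0.3062 -0.0316; -0.0316 0.1743]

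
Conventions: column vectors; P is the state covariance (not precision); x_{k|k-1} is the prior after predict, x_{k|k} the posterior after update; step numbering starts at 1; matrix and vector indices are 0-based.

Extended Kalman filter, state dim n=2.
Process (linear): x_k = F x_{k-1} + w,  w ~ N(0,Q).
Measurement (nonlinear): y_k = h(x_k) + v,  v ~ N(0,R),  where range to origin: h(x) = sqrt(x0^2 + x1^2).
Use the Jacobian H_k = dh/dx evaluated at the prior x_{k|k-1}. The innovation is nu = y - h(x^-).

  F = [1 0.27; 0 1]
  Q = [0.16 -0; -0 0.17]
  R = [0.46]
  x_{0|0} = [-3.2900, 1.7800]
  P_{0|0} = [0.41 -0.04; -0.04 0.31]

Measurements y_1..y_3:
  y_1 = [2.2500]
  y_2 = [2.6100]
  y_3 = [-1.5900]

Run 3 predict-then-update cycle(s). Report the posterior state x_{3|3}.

x_post = [-0.2348, 0.6614]

step 1: x^-=[-2.8094, 1.7800]  P^-=[0.5710 0.0437; 0.0437 0.4800]  H_jac=[-0.8447 0.5352]  S=[0.9654]  K=[-0.4754; 0.2279]  nu=[-1.0758]  x^+=[-2.2980, 1.5349]  P^+=[0.3528 0.1483; 0.1483 0.4299]
step 2: x^-=[-1.8836, 1.5349]  P^-=[0.6242 0.2643; 0.2643 0.5999]  H_jac=[-0.7752 0.6317]  S=[0.8156]  K=[-0.3886; 0.2134]  nu=[0.1803]  x^+=[-1.9536, 1.5733]  P^+=[0.5011 0.3320; 0.3320 0.5627]
step 3: x^-=[-1.5288, 1.5733]  P^-=[0.8814 0.4839; 0.4839 0.7327]  H_jac=[-0.6969 0.7172]  S=[0.7812]  K=[-0.3420; 0.2410]  nu=[-3.7838]  x^+=[-0.2348, 0.6614]  P^+=[0.7900 0.5483; 0.5483 0.6874]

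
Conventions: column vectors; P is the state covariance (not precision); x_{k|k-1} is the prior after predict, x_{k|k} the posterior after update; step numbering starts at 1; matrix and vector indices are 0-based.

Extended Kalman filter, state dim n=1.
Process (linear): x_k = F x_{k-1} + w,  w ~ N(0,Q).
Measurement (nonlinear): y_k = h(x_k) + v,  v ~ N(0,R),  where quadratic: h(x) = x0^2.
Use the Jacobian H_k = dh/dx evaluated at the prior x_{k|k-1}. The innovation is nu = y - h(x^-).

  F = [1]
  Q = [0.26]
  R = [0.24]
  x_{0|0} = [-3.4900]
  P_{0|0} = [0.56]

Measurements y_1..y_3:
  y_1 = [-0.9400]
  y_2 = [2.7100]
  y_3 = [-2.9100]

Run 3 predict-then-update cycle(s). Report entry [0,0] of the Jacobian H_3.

H_jac[0,0] = -3.2889

step 1: x^-=[-3.4900]  P^-=[0.8200]  H_jac=[-6.9800]  S=[40.1907]  K=[-0.1424]  nu=[-13.1201]  x^+=[-1.6216]  P^+=[0.0049]
step 2: x^-=[-1.6216]  P^-=[0.2649]  H_jac=[-3.2431]  S=[3.0261]  K=[-0.2839]  nu=[0.0806]  x^+=[-1.6444]  P^+=[0.0210]
step 3: x^-=[-1.6444]  P^-=[0.2810]  H_jac=[-3.2889]  S=[3.2795]  K=[-0.2818]  nu=[-5.6141]  x^+=[-0.0623]  P^+=[0.0206]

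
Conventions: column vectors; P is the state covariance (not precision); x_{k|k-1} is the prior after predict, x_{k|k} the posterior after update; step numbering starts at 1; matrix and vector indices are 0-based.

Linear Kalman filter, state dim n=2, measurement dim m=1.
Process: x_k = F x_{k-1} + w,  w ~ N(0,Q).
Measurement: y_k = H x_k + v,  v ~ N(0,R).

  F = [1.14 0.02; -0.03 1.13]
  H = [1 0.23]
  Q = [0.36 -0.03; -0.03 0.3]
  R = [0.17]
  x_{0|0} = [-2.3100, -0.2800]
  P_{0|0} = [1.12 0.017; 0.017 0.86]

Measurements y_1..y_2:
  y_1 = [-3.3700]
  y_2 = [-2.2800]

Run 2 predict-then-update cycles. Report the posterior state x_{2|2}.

x_post = [-2.6003, -0.1001]

step 1: x^-=[-2.6390, -0.2471]  P^-=[1.8167 -0.0270; -0.0270 1.3980]  S=[2.0482]  K=[0.8839; 0.1438]  nu=[-0.6742]  x^+=[-3.2349, -0.3441]  P^+=[0.2164 -0.2873; -0.2873 1.3556]
step 2: x^-=[-3.6947, -0.2917]  P^-=[0.6286 -0.3767; -0.3767 2.0507]  S=[0.7338]  K=[0.7386; 0.1293]  nu=[1.4818]  x^+=[-2.6003, -0.1001]  P^+=[0.2283 -0.4468; -0.4468 2.0384]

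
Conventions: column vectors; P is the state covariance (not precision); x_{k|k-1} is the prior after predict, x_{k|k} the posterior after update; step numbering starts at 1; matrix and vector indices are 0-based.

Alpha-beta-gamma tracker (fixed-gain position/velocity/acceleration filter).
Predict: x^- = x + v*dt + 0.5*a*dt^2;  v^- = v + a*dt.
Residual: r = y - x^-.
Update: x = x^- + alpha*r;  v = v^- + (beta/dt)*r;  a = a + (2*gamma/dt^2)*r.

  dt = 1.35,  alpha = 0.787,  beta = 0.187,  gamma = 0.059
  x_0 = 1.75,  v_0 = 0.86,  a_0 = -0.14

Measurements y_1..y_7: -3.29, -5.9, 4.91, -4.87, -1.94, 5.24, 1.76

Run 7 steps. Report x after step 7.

x_post = 2.1398

step 1: x_pred=2.7834  r=-6.0734  x^+=-1.9964  v^+=-0.1703  a^+=-0.5332
step 2: x_pred=-2.7121  r=-3.1879  x^+=-5.2210  v^+=-1.3317  a^+=-0.7396
step 3: x_pred=-7.6928  r=12.6028  x^+=2.2256  v^+=-0.5845  a^+=0.0764
step 4: x_pred=1.5061  r=-6.3761  x^+=-3.5119  v^+=-1.3646  a^+=-0.3365
step 5: x_pred=-5.6608  r=3.7208  x^+=-2.7325  v^+=-1.3035  a^+=-0.0956
step 6: x_pred=-4.5793  r=9.8193  x^+=3.1485  v^+=-0.0724  a^+=0.5402
step 7: x_pred=3.5431  r=-1.7831  x^+=2.1398  v^+=0.4099  a^+=0.4247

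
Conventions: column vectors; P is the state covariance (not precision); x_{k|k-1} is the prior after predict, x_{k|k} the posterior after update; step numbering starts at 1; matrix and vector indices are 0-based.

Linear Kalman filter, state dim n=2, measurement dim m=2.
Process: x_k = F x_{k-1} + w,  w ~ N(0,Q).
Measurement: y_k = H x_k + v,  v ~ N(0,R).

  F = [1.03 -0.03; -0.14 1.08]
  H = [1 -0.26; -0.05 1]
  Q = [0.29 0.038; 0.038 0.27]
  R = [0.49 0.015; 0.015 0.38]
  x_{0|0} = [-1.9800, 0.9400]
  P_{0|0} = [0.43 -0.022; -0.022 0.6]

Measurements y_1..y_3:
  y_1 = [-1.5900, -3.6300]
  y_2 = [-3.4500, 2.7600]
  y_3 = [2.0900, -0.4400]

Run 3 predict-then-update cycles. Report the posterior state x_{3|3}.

step 1: x^-=[-2.0676, 1.2924]  P^-=[0.7481 -0.0680; -0.0680 0.9849]  S=[1.3400 -0.3474; -0.3474 1.3736]  K=[0.5903 0.0725; -0.0592 0.7045]  nu=[0.8136, -5.0258]  x^+=[-1.9519, -2.2966]  P^+=[0.3037 0.0516; 0.0516 0.2694]
step 2: x^-=[-1.9415, -2.2071]  P^-=[0.6093 0.0431; 0.0431 0.5746]  S=[1.1157 -0.1212; -0.1212 0.9518]  K=[0.5450 0.0827; -0.0304 0.5976]  nu=[-2.0823, 4.8700]  x^+=[-2.6738, 0.7662]  P^+=[0.2823 0.0537; 0.0537 0.2293]
step 3: x^-=[-2.7770, 1.2019]  P^-=[0.5863 0.0498; 0.0498 0.5267]  S=[1.0860 -0.1008; -0.1008 0.9032]  K=[0.5356 0.0825; -0.0266 0.5775]  nu=[5.1795, -1.7807]  x^+=[-0.1497, 0.0357]  P^+=[0.2775 0.0533; 0.0533 0.2217]

x_post = [-0.1497, 0.0357]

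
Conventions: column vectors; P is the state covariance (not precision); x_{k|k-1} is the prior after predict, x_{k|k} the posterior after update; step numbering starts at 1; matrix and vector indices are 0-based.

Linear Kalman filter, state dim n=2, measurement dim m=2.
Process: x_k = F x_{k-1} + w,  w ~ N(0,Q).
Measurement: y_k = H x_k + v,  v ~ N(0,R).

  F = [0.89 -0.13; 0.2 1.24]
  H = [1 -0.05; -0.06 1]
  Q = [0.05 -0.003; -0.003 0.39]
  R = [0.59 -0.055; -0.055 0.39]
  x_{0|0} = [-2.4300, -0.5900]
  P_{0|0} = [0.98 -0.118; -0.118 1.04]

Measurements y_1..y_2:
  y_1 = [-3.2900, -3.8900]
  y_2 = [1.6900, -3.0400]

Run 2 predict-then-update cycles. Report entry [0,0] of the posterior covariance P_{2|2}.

step 1: x^-=[-2.0860, -1.2176]  P^-=[0.8711 -0.1234; -0.1234 1.9698]  S=[1.4784 -0.3295; -0.3295 2.3777]  K=[0.5953 0.0086; 0.0364 0.8366]  nu=[-1.2649, -2.7976]  x^+=[-2.8632, -3.6040]  P^+=[0.3504 -0.0084; -0.0084 0.3238]
step 2: x^-=[-2.0797, -5.0416]  P^-=[0.3349 -0.0018; -0.0018 0.8977]  S=[0.9274 -0.1218; -0.1218 1.2891]  K=[0.3635 0.0173; 0.0416 0.7004]  nu=[3.5176, 1.8769]  x^+=[-0.7684, -3.5807]  P^+=[0.2135 -0.0004; -0.0004 0.2708]

P_post[0,0] = 0.2135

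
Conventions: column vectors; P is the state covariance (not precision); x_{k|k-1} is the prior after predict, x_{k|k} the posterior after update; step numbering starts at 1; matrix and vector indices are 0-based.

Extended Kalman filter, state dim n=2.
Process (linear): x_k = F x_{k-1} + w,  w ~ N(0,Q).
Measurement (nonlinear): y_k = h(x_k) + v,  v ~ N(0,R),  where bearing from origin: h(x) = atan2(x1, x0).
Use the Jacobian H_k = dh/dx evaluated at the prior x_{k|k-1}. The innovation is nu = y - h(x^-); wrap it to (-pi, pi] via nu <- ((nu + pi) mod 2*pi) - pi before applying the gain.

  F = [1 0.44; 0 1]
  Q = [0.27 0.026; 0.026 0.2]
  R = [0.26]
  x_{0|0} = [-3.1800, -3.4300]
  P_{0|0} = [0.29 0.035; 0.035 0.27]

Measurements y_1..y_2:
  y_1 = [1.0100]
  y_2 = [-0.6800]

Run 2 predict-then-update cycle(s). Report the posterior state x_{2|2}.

x_post = [-6.2834, -3.4075]

step 1: x^-=[-4.6892, -3.4300]  P^-=[0.6431 0.1798; 0.1798 0.4700]  H_jac=[0.1016 -0.1389]  S=[0.2706]  K=[0.1492; -0.1738]  nu=[-2.7631]  x^+=[-5.1014, -2.9499]  P^+=[0.6371 0.1868; 0.1868 0.4618]
step 2: x^-=[-6.3993, -2.9499]  P^-=[1.1609 0.4160; 0.4160 0.6618]  H_jac=[0.0594 -0.1289]  S=[0.2687]  K=[0.0571; -0.2254]  nu=[2.0297]  x^+=[-6.2834, -3.4075]  P^+=[1.1600 0.4195; 0.4195 0.6482]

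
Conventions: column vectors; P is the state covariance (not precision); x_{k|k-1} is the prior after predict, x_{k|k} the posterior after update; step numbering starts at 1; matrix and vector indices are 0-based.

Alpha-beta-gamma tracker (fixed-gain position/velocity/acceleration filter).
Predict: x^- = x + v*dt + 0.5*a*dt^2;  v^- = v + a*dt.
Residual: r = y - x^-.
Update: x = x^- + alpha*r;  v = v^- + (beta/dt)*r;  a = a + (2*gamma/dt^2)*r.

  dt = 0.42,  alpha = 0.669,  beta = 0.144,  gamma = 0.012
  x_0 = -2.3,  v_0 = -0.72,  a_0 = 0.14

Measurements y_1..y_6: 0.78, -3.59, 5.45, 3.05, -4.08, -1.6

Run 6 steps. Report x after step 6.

step 1: x_pred=-2.5901  r=3.3701  x^+=-0.3355  v^+=0.4942  a^+=0.5985
step 2: x_pred=-0.0751  r=-3.5149  x^+=-2.4266  v^+=-0.4595  a^+=0.1203
step 3: x_pred=-2.6089  r=8.0589  x^+=2.7825  v^+=2.3541  a^+=1.2168
step 4: x_pred=3.8785  r=-0.8285  x^+=3.3242  v^+=2.5811  a^+=1.1040
step 5: x_pred=4.5057  r=-8.5857  x^+=-1.2381  v^+=0.1011  a^+=-0.0641
step 6: x_pred=-1.2013  r=-0.3987  x^+=-1.4680  v^+=-0.0625  a^+=-0.1183

x_post = -1.4680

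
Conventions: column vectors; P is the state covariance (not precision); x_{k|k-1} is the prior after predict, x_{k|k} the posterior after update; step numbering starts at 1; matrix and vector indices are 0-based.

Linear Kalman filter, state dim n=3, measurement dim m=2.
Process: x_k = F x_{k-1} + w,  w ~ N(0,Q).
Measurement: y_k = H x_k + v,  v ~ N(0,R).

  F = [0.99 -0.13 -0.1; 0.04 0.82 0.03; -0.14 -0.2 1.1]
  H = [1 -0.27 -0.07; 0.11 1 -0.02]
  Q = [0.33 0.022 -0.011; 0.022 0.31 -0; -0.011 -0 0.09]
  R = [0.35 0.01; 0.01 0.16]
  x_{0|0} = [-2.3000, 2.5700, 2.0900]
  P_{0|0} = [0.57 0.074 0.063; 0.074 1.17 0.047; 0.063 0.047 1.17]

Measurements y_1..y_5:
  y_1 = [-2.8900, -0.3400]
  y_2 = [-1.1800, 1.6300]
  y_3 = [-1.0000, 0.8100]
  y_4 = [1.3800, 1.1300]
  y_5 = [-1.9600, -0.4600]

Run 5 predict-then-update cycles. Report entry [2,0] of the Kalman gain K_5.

K[2,0] = -0.5298

step 1: x^-=[-2.8201, 2.0781, 2.1070]  P^-=[0.8898 -0.0264 -0.1379; -0.0264 1.1060 -0.1209; -0.1379 -0.1209 1.5277]  S=[1.3569 -0.2026; -0.2026 1.2770]  K=[0.6932 0.1681; -0.1066 0.8488; -0.1801 -0.1591]  nu=[0.6387, -2.0657]  x^+=[-2.7246, 0.2566, 2.3206]  P^+=[0.2489 0.0072 0.0372; 0.0072 0.1339 -0.0021; 0.0372 -0.0021 1.4630]
step 2: x^-=[-2.9628, 0.1711, 2.8827]  P^-=[0.5815 0.0201 -0.1629; 0.0201 0.4022 0.0237; -0.1629 0.0237 1.8603]  S=[0.9828 -0.0095; -0.0095 0.5742]  K=[0.5993 0.1621; -0.0849 0.7021; -0.3054 -0.0599]  nu=[2.0308, 1.8425]  x^+=[-1.4471, 1.2923, 2.1523]  P^+=[0.2153 0.0087 0.0217; 0.0087 0.1109 0.0203; 0.0217 0.0203 1.7670]
step 3: x^-=[-1.8158, 1.0664, 2.3117]  P^-=[0.5545 0.0192 -0.2124; 0.0192 0.3882 0.0569; -0.2124 0.0569 2.2216]  S=[0.9652 -0.0098; -0.0098 0.5586]  K=[0.5862 0.1615; -0.0857 0.6951; -0.3974 -0.0265]  nu=[1.2655, -0.0104]  x^+=[-1.0757, 0.9507, 1.8090]  P^+=[0.2102 0.0089 0.0140; 0.0089 0.1100 0.0316; 0.0140 0.0316 2.0689]
step 4: x^-=[-1.3694, 0.7908, 1.9504]  P^-=[0.5543 0.0172 -0.2549; 0.0172 0.3883 0.0769; -0.2549 0.0769 2.5842]  S=[0.9746 -0.0115; -0.0115 0.5579]  K=[0.5842 0.1613; -0.0873 0.6949; -0.4686 -0.0148]  nu=[3.0994, 0.5288]  x^+=[0.5266, 0.8878, 0.4901]  P^+=[0.2093 0.0089 0.0123; 0.0089 0.1101 0.0390; 0.0123 0.0390 2.3702]
step 5: x^-=[0.3569, 0.7637, 0.2879]  P^-=[0.5570 0.0156 -0.2907; 0.0156 0.3890 0.0933; -0.2907 0.0933 2.9460]  S=[0.9857 -0.0125; -0.0125 0.5579]  K=[0.5836 0.1612; -0.0886 0.6950; -0.5298 -0.0075]  nu=[-2.0905, -1.2572]  x^+=[-1.0658, 0.0751, 1.4050]  P^+=[0.2092 0.0089 0.0136; 0.0089 0.1102 0.0454; 0.0136 0.0454 2.6694]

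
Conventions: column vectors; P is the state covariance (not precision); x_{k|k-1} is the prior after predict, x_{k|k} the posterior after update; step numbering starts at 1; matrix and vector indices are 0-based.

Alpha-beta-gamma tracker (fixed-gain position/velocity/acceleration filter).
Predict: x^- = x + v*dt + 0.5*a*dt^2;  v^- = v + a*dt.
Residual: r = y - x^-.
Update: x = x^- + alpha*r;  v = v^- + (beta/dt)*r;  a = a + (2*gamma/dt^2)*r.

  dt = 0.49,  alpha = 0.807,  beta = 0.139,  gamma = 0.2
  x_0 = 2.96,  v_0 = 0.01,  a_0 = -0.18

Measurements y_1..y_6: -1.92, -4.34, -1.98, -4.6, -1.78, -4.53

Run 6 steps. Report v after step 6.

step 1: x_pred=2.9433  r=-4.8633  x^+=-0.9814  v^+=-1.4578  a^+=-8.2821
step 2: x_pred=-2.6900  r=-1.6500  x^+=-4.0215  v^+=-5.9841  a^+=-11.0310
step 3: x_pred=-8.2780  r=6.2980  x^+=-3.1955  v^+=-9.6027  a^+=-0.5387
step 4: x_pred=-7.9655  r=3.3655  x^+=-5.2495  v^+=-8.9120  a^+=5.0682
step 5: x_pred=-9.0080  r=7.2280  x^+=-3.1750  v^+=-4.3782  a^+=17.1098
step 6: x_pred=-3.2663  r=-1.2637  x^+=-4.2861  v^+=3.6471  a^+=15.0044

v_post = 3.6471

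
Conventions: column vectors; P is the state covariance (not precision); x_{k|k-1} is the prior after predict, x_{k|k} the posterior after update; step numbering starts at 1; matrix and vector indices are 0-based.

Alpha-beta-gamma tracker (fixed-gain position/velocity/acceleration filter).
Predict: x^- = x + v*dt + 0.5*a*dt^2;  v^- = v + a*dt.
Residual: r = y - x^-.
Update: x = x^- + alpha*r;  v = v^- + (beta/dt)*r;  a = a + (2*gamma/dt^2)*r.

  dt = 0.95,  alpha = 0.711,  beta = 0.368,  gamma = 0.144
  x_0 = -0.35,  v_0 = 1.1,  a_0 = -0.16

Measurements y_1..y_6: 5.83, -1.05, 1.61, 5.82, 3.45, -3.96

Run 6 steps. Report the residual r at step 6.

resid = -7.7281

step 1: x_pred=0.6228  r=5.2072  x^+=4.3251  v^+=2.9651  a^+=1.5017
step 2: x_pred=7.8196  r=-8.8696  x^+=1.5133  v^+=0.9559  a^+=-1.3287
step 3: x_pred=1.8218  r=-0.2118  x^+=1.6712  v^+=-0.3884  a^+=-1.3963
step 4: x_pred=0.6721  r=5.1479  x^+=4.3323  v^+=0.2792  a^+=0.2464
step 5: x_pred=4.7087  r=-1.2587  x^+=3.8138  v^+=0.0257  a^+=-0.1552
step 6: x_pred=3.7681  r=-7.7281  x^+=-1.7266  v^+=-3.1154  a^+=-2.6214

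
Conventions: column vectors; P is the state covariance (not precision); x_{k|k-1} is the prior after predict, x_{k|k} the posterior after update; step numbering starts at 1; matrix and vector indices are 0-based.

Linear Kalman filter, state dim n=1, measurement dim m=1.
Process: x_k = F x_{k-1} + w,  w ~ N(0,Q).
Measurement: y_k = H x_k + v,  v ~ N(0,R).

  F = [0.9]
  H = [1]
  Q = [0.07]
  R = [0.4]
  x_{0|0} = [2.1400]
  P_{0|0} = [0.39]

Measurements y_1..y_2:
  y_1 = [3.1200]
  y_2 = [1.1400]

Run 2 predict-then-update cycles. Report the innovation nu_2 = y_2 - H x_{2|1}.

innov = [-1.1211]

step 1: x^-=[1.9260]  P^-=[0.3859]  S=[0.7859]  K=[0.4910]  nu=[1.1940]  x^+=[2.5123]  P^+=[0.1964]
step 2: x^-=[2.2611]  P^-=[0.2291]  S=[0.6291]  K=[0.3642]  nu=[-1.1211]  x^+=[1.8528]  P^+=[0.1457]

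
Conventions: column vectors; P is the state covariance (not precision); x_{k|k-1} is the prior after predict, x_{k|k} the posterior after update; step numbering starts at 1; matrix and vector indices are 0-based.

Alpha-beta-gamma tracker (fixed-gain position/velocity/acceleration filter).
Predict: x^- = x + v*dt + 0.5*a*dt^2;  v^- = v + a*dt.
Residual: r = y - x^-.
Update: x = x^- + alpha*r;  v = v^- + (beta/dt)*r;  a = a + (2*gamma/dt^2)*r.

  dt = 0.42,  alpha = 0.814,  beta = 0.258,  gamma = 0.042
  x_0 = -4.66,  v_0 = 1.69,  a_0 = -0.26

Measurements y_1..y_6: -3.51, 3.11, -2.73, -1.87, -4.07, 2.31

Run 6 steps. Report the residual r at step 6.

step 1: x_pred=-3.9731  r=0.4631  x^+=-3.5961  v^+=1.8653  a^+=-0.0395
step 2: x_pred=-2.8162  r=5.9262  x^+=2.0077  v^+=5.4891  a^+=2.7825
step 3: x_pred=4.5586  r=-7.2886  x^+=-1.3743  v^+=2.1805  a^+=-0.6882
step 4: x_pred=-0.5192  r=-1.3508  x^+=-1.6188  v^+=1.0617  a^+=-1.3314
step 5: x_pred=-1.2903  r=-2.7797  x^+=-3.5530  v^+=-1.2051  a^+=-2.6551
step 6: x_pred=-4.2933  r=6.6033  x^+=1.0818  v^+=1.7361  a^+=0.4893

resid = 6.6033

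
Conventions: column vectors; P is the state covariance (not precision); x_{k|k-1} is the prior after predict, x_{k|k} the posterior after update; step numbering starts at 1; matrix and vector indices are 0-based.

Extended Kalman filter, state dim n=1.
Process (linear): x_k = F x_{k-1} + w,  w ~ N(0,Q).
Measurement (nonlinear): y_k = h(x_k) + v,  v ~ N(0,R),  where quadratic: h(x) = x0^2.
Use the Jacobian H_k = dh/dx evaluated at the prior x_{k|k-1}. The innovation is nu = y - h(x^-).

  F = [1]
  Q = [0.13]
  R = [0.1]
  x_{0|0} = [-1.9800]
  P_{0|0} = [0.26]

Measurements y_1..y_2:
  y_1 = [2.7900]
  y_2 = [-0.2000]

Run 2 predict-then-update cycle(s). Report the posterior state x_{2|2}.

x_post = [-0.8450]

step 1: x^-=[-1.9800]  P^-=[0.3900]  H_jac=[-3.9600]  S=[6.2158]  K=[-0.2485]  nu=[-1.1304]  x^+=[-1.6991]  P^+=[0.0063]
step 2: x^-=[-1.6991]  P^-=[0.1363]  H_jac=[-3.3983]  S=[1.6737]  K=[-0.2767]  nu=[-3.0871]  x^+=[-0.8450]  P^+=[0.0081]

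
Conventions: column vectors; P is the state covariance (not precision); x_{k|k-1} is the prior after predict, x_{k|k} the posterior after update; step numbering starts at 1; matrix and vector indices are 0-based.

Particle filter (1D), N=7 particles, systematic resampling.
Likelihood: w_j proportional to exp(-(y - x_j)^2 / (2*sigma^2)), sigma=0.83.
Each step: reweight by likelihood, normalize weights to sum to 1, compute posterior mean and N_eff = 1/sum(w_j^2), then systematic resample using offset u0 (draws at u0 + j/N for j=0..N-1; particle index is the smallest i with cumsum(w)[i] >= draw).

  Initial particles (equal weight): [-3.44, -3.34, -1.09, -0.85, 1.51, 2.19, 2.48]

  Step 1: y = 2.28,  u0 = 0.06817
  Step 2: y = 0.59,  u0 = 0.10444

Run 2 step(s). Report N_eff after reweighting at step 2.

N_eff = 4.0246

step 1: w=[0.0000, 0.0000, 0.0001, 0.0003, 0.2485, 0.3799, 0.3712]  mean=2.1274  Neff=2.9082  idx=[4, 4, 5, 5, 6, 6, 6]
step 2: w=[0.3343, 0.3343, 0.0964, 0.0964, 0.0462, 0.0462, 0.0462]  mean=1.7756  Neff=4.0246  idx=[0, 0, 1, 1, 2, 3, 6]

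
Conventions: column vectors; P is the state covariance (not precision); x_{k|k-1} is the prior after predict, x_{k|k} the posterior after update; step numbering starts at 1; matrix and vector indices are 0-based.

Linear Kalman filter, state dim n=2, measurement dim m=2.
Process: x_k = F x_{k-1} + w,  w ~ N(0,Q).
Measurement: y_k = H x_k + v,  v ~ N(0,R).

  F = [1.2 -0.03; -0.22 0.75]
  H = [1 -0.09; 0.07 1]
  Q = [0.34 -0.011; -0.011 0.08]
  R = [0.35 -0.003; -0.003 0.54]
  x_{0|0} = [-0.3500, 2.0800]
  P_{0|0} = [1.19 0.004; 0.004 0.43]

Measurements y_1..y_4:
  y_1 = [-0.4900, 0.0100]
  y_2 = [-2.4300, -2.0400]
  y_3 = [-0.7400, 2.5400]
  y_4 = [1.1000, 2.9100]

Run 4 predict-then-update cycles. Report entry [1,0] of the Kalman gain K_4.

step 1: x^-=[-0.4824, 1.6370]  P^-=[2.0537 -0.3312; -0.3312 0.3782]  S=[2.4664 -0.2224; -0.2224 0.8818]  K=[0.8448 0.0005; -0.1144 0.3737]  nu=[0.1397, -1.5932]  x^+=[-0.3651, 1.0257]  P^+=[0.2936 -0.0228; -0.0228 0.2037]
step 2: x^-=[-0.4689, 0.8496]  P^-=[0.7646 -0.1138; -0.1138 0.2163]  S=[1.1369 -0.0820; -0.0820 0.7442]  K=[0.6812 -0.0059; -0.0978 0.2692]  nu=[-1.8846, -2.8568]  x^+=[-1.7358, 0.2647]  P^+=[0.2365 -0.0218; -0.0218 0.1472]
step 3: x^-=[-2.0909, 0.5804]  P^-=[0.6822 -0.0965; -0.0965 0.1814]  S=[1.0510 -0.0675; -0.0675 0.7113]  K=[0.6569 -0.0062; -0.0921 0.2369]  nu=[1.4031, 2.1059]  x^+=[-1.1822, 0.9499]  P^+=[0.2280 -0.0213; -0.0213 0.1297]
step 4: x^-=[-1.4471, 0.9725]  P^-=[0.6700 -0.0934; -0.0934 0.1710]  S=[1.0382 -0.0643; -0.0643 0.7012]  K=[0.6531 -0.0064; -0.0908 0.2262]  nu=[2.6347, 2.0388]  x^+=[0.2603, 1.1945]  P^+=[0.2267 -0.0213; -0.0213 0.1239]

K[1,0] = -0.0908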